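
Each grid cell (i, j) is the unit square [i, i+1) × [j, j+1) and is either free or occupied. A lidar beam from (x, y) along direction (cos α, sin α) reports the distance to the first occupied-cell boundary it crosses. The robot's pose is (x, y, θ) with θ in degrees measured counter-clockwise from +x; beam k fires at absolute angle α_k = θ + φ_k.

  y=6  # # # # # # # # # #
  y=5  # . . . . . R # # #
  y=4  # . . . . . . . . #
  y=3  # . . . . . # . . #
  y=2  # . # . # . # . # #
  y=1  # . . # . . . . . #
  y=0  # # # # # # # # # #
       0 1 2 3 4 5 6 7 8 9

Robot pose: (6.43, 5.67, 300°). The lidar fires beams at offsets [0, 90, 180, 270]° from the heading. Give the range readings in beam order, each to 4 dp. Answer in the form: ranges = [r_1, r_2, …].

beam 1: φ=0°, α=300°
  direction (0.5000, -0.8660); cell (6,5); t to first gridline: x 1.1400, y 0.7736 (then +2.0000 / +1.1547)
    (6,4) via y @ 0.7736
    (7,4) via x @ 1.1400
    (7,3) via y @ 1.9283
    (7,2) via y @ 3.0831
    (8,2) via x @ 3.1400  # hit
  → r_1 = 3.1400
beam 2: φ=90°, α=30°
  direction (0.8660, 0.5000); cell (6,5); t to first gridline: x 0.6582, y 0.6600 (then +1.1547 / +2.0000)
    (7,5) via x @ 0.6582  # hit
  → r_2 = 0.6582
beam 3: φ=180°, α=120°
  direction (-0.5000, 0.8660); cell (6,5); t to first gridline: x 0.8600, y 0.3811 (then +2.0000 / +1.1547)
    (6,6) via y @ 0.3811  # hit
  → r_3 = 0.3811
beam 4: φ=270°, α=210°
  direction (-0.8660, -0.5000); cell (6,5); t to first gridline: x 0.4965, y 1.3400 (then +1.1547 / +2.0000)
    (5,5) via x @ 0.4965
    (5,4) via y @ 1.3400
    (4,4) via x @ 1.6512
    (3,4) via x @ 2.8059
    (3,3) via y @ 3.3400
    (2,3) via x @ 3.9606
    (1,3) via x @ 5.1153
    (1,2) via y @ 5.3400
    (0,2) via x @ 6.2700  # hit
  → r_4 = 6.2700

ranges = [3.1400, 0.6582, 0.3811, 6.2700]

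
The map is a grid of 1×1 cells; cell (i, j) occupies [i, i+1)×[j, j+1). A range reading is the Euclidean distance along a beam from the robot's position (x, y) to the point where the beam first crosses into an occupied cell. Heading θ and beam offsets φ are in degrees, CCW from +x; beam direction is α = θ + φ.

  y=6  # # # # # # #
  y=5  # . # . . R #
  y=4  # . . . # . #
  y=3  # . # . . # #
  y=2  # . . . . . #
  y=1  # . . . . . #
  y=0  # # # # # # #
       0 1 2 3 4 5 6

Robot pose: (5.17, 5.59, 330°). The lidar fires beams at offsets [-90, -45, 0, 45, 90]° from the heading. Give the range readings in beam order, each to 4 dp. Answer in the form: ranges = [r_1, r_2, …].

ranges = [0.6813, 1.6461, 0.9584, 0.8593, 0.4734]

beam 1: φ=-90°, α=240°
  dir = (cos 240°, sin 240°) = (-0.5000, -0.8660); from cell (5,5)
  next x-line at t=0.3400, next y-line at t=0.6813; Δt_x=2.0000, Δt_y=1.1547
    x: enter (4,5) at t=0.3400
    y: enter (4,4) at t=0.6813 ← occupied
  → r_1 = 0.6813
beam 2: φ=-45°, α=285°
  dir = (cos 285°, sin 285°) = (0.2588, -0.9659); from cell (5,5)
  next x-line at t=3.2069, next y-line at t=0.6108; Δt_x=3.8637, Δt_y=1.0353
    y: enter (5,4) at t=0.6108
    y: enter (5,3) at t=1.6461 ← occupied
  → r_2 = 1.6461
beam 3: φ=0°, α=330°
  dir = (cos 330°, sin 330°) = (0.8660, -0.5000); from cell (5,5)
  next x-line at t=0.9584, next y-line at t=1.1800; Δt_x=1.1547, Δt_y=2.0000
    x: enter (6,5) at t=0.9584 ← occupied
  → r_3 = 0.9584
beam 4: φ=45°, α=15°
  dir = (cos 15°, sin 15°) = (0.9659, 0.2588); from cell (5,5)
  next x-line at t=0.8593, next y-line at t=1.5841; Δt_x=1.0353, Δt_y=3.8637
    x: enter (6,5) at t=0.8593 ← occupied
  → r_4 = 0.8593
beam 5: φ=90°, α=60°
  dir = (cos 60°, sin 60°) = (0.5000, 0.8660); from cell (5,5)
  next x-line at t=1.6600, next y-line at t=0.4734; Δt_x=2.0000, Δt_y=1.1547
    y: enter (5,6) at t=0.4734 ← occupied
  → r_5 = 0.4734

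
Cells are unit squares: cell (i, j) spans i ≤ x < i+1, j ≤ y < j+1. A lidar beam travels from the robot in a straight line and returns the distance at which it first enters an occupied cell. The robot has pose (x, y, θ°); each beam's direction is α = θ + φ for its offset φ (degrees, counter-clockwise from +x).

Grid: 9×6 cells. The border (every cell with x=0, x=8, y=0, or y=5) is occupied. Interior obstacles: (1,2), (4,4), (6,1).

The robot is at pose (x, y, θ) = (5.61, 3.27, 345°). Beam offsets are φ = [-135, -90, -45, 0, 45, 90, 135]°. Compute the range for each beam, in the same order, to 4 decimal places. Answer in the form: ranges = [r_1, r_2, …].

beam 1: φ=-135°, α=210°
  d=(-0.8660,-0.5000)  start (5,3)  tX=0.7044 tY=0.5400  stride 1/|dx|=1.1547 1/|dy|=2.0000
    cross y-line → (5,2), t=0.5400
    cross x-line → (4,2), t=0.7044
    cross x-line → (3,2), t=1.8591
    cross y-line → (3,1), t=2.5400
    cross x-line → (2,1), t=3.0138
    cross x-line → (1,1), t=4.1685
    cross y-line → (1,0), t=4.5400 (wall)
  → r_1 = 4.5400
beam 2: φ=-90°, α=255°
  d=(-0.2588,-0.9659)  start (5,3)  tX=2.3569 tY=0.2795  stride 1/|dx|=3.8637 1/|dy|=1.0353
    cross y-line → (5,2), t=0.2795
    cross y-line → (5,1), t=1.3148
    cross y-line → (5,0), t=2.3501 (wall)
  → r_2 = 2.3501
beam 3: φ=-45°, α=300°
  d=(0.5000,-0.8660)  start (5,3)  tX=0.7800 tY=0.3118  stride 1/|dx|=2.0000 1/|dy|=1.1547
    cross y-line → (5,2), t=0.3118
    cross x-line → (6,2), t=0.7800
    cross y-line → (6,1), t=1.4665 (wall)
  → r_3 = 1.4665
beam 4: φ=0°, α=345°
  d=(0.9659,-0.2588)  start (5,3)  tX=0.4038 tY=1.0432  stride 1/|dx|=1.0353 1/|dy|=3.8637
    cross x-line → (6,3), t=0.4038
    cross y-line → (6,2), t=1.0432
    cross x-line → (7,2), t=1.4390
    cross x-line → (8,2), t=2.4743 (wall)
  → r_4 = 2.4743
beam 5: φ=45°, α=30°
  d=(0.8660,0.5000)  start (5,3)  tX=0.4503 tY=1.4600  stride 1/|dx|=1.1547 1/|dy|=2.0000
    cross x-line → (6,3), t=0.4503
    cross y-line → (6,4), t=1.4600
    cross x-line → (7,4), t=1.6050
    cross x-line → (8,4), t=2.7597 (wall)
  → r_5 = 2.7597
beam 6: φ=90°, α=75°
  d=(0.2588,0.9659)  start (5,3)  tX=1.5068 tY=0.7558  stride 1/|dx|=3.8637 1/|dy|=1.0353
    cross y-line → (5,4), t=0.7558
    cross x-line → (6,4), t=1.5068
    cross y-line → (6,5), t=1.7910 (wall)
  → r_6 = 1.7910
beam 7: φ=135°, α=120°
  d=(-0.5000,0.8660)  start (5,3)  tX=1.2200 tY=0.8429  stride 1/|dx|=2.0000 1/|dy|=1.1547
    cross y-line → (5,4), t=0.8429
    cross x-line → (4,4), t=1.2200 (wall)
  → r_7 = 1.2200

ranges = [4.5400, 2.3501, 1.4665, 2.4743, 2.7597, 1.7910, 1.2200]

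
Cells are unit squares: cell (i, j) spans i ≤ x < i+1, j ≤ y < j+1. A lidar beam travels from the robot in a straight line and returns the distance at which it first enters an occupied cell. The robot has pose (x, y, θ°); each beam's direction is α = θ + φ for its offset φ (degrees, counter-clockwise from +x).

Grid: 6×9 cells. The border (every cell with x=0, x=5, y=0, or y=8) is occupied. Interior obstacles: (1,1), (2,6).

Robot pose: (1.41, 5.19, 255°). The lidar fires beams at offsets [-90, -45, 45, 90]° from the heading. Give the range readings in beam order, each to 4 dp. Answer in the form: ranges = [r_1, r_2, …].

ranges = [0.4245, 0.4734, 4.8382, 3.7166]

beam 1: φ=-90°, α=165°
  dir = (cos 165°, sin 165°) = (-0.9659, 0.2588); from cell (1,5)
  next x-line at t=0.4245, next y-line at t=3.1296; Δt_x=1.0353, Δt_y=3.8637
    x: enter (0,5) at t=0.4245 ← occupied
  → r_1 = 0.4245
beam 2: φ=-45°, α=210°
  dir = (cos 210°, sin 210°) = (-0.8660, -0.5000); from cell (1,5)
  next x-line at t=0.4734, next y-line at t=0.3800; Δt_x=1.1547, Δt_y=2.0000
    y: enter (1,4) at t=0.3800
    x: enter (0,4) at t=0.4734 ← occupied
  → r_2 = 0.4734
beam 3: φ=45°, α=300°
  dir = (cos 300°, sin 300°) = (0.5000, -0.8660); from cell (1,5)
  next x-line at t=1.1800, next y-line at t=0.2194; Δt_x=2.0000, Δt_y=1.1547
    y: enter (1,4) at t=0.2194
    x: enter (2,4) at t=1.1800
    y: enter (2,3) at t=1.3741
    y: enter (2,2) at t=2.5288
    x: enter (3,2) at t=3.1800
    y: enter (3,1) at t=3.6835
    y: enter (3,0) at t=4.8382 ← occupied
  → r_3 = 4.8382
beam 4: φ=90°, α=345°
  dir = (cos 345°, sin 345°) = (0.9659, -0.2588); from cell (1,5)
  next x-line at t=0.6108, next y-line at t=0.7341; Δt_x=1.0353, Δt_y=3.8637
    x: enter (2,5) at t=0.6108
    y: enter (2,4) at t=0.7341
    x: enter (3,4) at t=1.6461
    x: enter (4,4) at t=2.6814
    x: enter (5,4) at t=3.7166 ← occupied
  → r_4 = 3.7166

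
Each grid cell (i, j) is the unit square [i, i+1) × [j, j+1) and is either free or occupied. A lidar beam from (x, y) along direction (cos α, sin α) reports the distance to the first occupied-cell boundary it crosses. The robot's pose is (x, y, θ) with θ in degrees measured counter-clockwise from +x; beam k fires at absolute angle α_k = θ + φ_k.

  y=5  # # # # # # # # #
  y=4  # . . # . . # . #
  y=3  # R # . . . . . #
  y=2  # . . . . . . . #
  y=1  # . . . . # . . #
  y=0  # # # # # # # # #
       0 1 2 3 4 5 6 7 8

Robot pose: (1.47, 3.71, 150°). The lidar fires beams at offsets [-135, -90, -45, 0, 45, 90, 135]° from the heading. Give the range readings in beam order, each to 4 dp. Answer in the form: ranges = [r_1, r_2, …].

beam 1: φ=-135°, α=15°
  dir = (cos 15°, sin 15°) = (0.9659, 0.2588); from cell (1,3)
  next x-line at t=0.5487, next y-line at t=1.1205; Δt_x=1.0353, Δt_y=3.8637
    x: enter (2,3) at t=0.5487 ← occupied
  → r_1 = 0.5487
beam 2: φ=-90°, α=60°
  dir = (cos 60°, sin 60°) = (0.5000, 0.8660); from cell (1,3)
  next x-line at t=1.0600, next y-line at t=0.3349; Δt_x=2.0000, Δt_y=1.1547
    y: enter (1,4) at t=0.3349
    x: enter (2,4) at t=1.0600
    y: enter (2,5) at t=1.4896 ← occupied
  → r_2 = 1.4896
beam 3: φ=-45°, α=105°
  dir = (cos 105°, sin 105°) = (-0.2588, 0.9659); from cell (1,3)
  next x-line at t=1.8159, next y-line at t=0.3002; Δt_x=3.8637, Δt_y=1.0353
    y: enter (1,4) at t=0.3002
    y: enter (1,5) at t=1.3355 ← occupied
  → r_3 = 1.3355
beam 4: φ=0°, α=150°
  dir = (cos 150°, sin 150°) = (-0.8660, 0.5000); from cell (1,3)
  next x-line at t=0.5427, next y-line at t=0.5800; Δt_x=1.1547, Δt_y=2.0000
    x: enter (0,3) at t=0.5427 ← occupied
  → r_4 = 0.5427
beam 5: φ=45°, α=195°
  dir = (cos 195°, sin 195°) = (-0.9659, -0.2588); from cell (1,3)
  next x-line at t=0.4866, next y-line at t=2.7432; Δt_x=1.0353, Δt_y=3.8637
    x: enter (0,3) at t=0.4866 ← occupied
  → r_5 = 0.4866
beam 6: φ=90°, α=240°
  dir = (cos 240°, sin 240°) = (-0.5000, -0.8660); from cell (1,3)
  next x-line at t=0.9400, next y-line at t=0.8198; Δt_x=2.0000, Δt_y=1.1547
    y: enter (1,2) at t=0.8198
    x: enter (0,2) at t=0.9400 ← occupied
  → r_6 = 0.9400
beam 7: φ=135°, α=285°
  dir = (cos 285°, sin 285°) = (0.2588, -0.9659); from cell (1,3)
  next x-line at t=2.0478, next y-line at t=0.7350; Δt_x=3.8637, Δt_y=1.0353
    y: enter (1,2) at t=0.7350
    y: enter (1,1) at t=1.7703
    x: enter (2,1) at t=2.0478
    y: enter (2,0) at t=2.8056 ← occupied
  → r_7 = 2.8056

ranges = [0.5487, 1.4896, 1.3355, 0.5427, 0.4866, 0.9400, 2.8056]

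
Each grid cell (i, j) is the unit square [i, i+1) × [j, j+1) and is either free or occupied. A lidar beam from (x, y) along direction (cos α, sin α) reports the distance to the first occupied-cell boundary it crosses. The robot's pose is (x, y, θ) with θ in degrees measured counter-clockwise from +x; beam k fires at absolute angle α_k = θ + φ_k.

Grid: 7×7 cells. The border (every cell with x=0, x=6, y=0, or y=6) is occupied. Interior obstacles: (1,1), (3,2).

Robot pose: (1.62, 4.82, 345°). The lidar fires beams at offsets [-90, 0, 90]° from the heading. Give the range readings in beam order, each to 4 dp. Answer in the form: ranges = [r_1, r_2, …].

beam 1: φ=-90°, α=255°
  direction (-0.2588, -0.9659); cell (1,4); t to first gridline: x 2.3955, y 0.8489 (then +3.8637 / +1.0353)
    (1,3) via y @ 0.8489
    (1,2) via y @ 1.8842
    (0,2) via x @ 2.3955  # hit
  → r_1 = 2.3955
beam 2: φ=0°, α=345°
  direction (0.9659, -0.2588); cell (1,4); t to first gridline: x 0.3934, y 3.1682 (then +1.0353 / +3.8637)
    (2,4) via x @ 0.3934
    (3,4) via x @ 1.4287
    (4,4) via x @ 2.4640
    (4,3) via y @ 3.1682
    (5,3) via x @ 3.4992
    (6,3) via x @ 4.5345  # hit
  → r_2 = 4.5345
beam 3: φ=90°, α=75°
  direction (0.2588, 0.9659); cell (1,4); t to first gridline: x 1.4682, y 0.1863 (then +3.8637 / +1.0353)
    (1,5) via y @ 0.1863
    (1,6) via y @ 1.2216  # hit
  → r_3 = 1.2216

ranges = [2.3955, 4.5345, 1.2216]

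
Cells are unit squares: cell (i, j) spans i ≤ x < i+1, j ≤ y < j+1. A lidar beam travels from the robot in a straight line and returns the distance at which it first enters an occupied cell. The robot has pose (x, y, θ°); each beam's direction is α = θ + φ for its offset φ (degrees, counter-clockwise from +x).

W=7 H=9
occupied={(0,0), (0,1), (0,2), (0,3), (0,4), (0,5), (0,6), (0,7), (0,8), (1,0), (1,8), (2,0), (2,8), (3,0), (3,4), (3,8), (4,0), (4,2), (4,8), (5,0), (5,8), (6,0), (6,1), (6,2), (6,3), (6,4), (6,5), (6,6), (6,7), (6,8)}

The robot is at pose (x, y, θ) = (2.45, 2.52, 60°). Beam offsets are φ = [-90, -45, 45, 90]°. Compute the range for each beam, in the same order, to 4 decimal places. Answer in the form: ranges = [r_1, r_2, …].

ranges = [3.0400, 1.6047, 5.6024, 1.6743]

beam 1: φ=-90°, α=330°
  direction (0.8660, -0.5000); cell (2,2); t to first gridline: x 0.6351, y 1.0400 (then +1.1547 / +2.0000)
    (3,2) via x @ 0.6351
    (3,1) via y @ 1.0400
    (4,1) via x @ 1.7898
    (5,1) via x @ 2.9445
    (5,0) via y @ 3.0400  # hit
  → r_1 = 3.0400
beam 2: φ=-45°, α=15°
  direction (0.9659, 0.2588); cell (2,2); t to first gridline: x 0.5694, y 1.8546 (then +1.0353 / +3.8637)
    (3,2) via x @ 0.5694
    (4,2) via x @ 1.6047  # hit
  → r_2 = 1.6047
beam 3: φ=45°, α=105°
  direction (-0.2588, 0.9659); cell (2,2); t to first gridline: x 1.7387, y 0.4969 (then +3.8637 / +1.0353)
    (2,3) via y @ 0.4969
    (2,4) via y @ 1.5322
    (1,4) via x @ 1.7387
    (1,5) via y @ 2.5675
    (1,6) via y @ 3.6028
    (1,7) via y @ 4.6380
    (0,7) via x @ 5.6024  # hit
  → r_3 = 5.6024
beam 4: φ=90°, α=150°
  direction (-0.8660, 0.5000); cell (2,2); t to first gridline: x 0.5196, y 0.9600 (then +1.1547 / +2.0000)
    (1,2) via x @ 0.5196
    (1,3) via y @ 0.9600
    (0,3) via x @ 1.6743  # hit
  → r_4 = 1.6743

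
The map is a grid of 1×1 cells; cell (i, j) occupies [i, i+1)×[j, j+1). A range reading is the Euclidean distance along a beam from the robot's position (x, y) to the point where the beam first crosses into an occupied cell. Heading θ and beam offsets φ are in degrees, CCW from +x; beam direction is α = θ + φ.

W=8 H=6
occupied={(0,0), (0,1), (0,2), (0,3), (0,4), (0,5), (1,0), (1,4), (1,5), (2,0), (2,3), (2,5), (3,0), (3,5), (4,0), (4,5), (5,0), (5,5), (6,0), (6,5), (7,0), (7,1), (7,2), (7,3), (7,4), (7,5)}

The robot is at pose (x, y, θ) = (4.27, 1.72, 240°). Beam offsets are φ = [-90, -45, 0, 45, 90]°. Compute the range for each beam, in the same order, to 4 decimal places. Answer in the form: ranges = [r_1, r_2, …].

ranges = [2.5600, 2.7819, 0.8314, 0.7454, 1.4400]

beam 1: φ=-90°, α=150°
  d=(-0.8660,0.5000)  start (4,1)  tX=0.3118 tY=0.5600  stride 1/|dx|=1.1547 1/|dy|=2.0000
    cross x-line → (3,1), t=0.3118
    cross y-line → (3,2), t=0.5600
    cross x-line → (2,2), t=1.4665
    cross y-line → (2,3), t=2.5600 (wall)
  → r_1 = 2.5600
beam 2: φ=-45°, α=195°
  d=(-0.9659,-0.2588)  start (4,1)  tX=0.2795 tY=2.7819  stride 1/|dx|=1.0353 1/|dy|=3.8637
    cross x-line → (3,1), t=0.2795
    cross x-line → (2,1), t=1.3148
    cross x-line → (1,1), t=2.3501
    cross y-line → (1,0), t=2.7819 (wall)
  → r_2 = 2.7819
beam 3: φ=0°, α=240°
  d=(-0.5000,-0.8660)  start (4,1)  tX=0.5400 tY=0.8314  stride 1/|dx|=2.0000 1/|dy|=1.1547
    cross x-line → (3,1), t=0.5400
    cross y-line → (3,0), t=0.8314 (wall)
  → r_3 = 0.8314
beam 4: φ=45°, α=285°
  d=(0.2588,-0.9659)  start (4,1)  tX=2.8205 tY=0.7454  stride 1/|dx|=3.8637 1/|dy|=1.0353
    cross y-line → (4,0), t=0.7454 (wall)
  → r_4 = 0.7454
beam 5: φ=90°, α=330°
  d=(0.8660,-0.5000)  start (4,1)  tX=0.8429 tY=1.4400  stride 1/|dx|=1.1547 1/|dy|=2.0000
    cross x-line → (5,1), t=0.8429
    cross y-line → (5,0), t=1.4400 (wall)
  → r_5 = 1.4400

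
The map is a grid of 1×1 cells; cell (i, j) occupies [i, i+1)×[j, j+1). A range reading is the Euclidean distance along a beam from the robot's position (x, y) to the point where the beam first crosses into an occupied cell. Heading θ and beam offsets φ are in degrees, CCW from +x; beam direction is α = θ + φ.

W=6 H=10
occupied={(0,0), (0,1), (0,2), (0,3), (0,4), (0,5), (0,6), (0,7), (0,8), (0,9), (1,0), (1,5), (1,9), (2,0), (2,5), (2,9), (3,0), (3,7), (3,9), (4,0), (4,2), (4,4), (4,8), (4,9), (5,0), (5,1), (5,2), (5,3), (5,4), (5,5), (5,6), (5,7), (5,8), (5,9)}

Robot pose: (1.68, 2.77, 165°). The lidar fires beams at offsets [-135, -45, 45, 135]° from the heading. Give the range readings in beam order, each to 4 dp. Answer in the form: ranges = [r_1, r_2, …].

beam 1: φ=-135°, α=30°
  dir = (cos 30°, sin 30°) = (0.8660, 0.5000); from cell (1,2)
  next x-line at t=0.3695, next y-line at t=0.4600; Δt_x=1.1547, Δt_y=2.0000
    x: enter (2,2) at t=0.3695
    y: enter (2,3) at t=0.4600
    x: enter (3,3) at t=1.5242
    y: enter (3,4) at t=2.4600
    x: enter (4,4) at t=2.6789 ← occupied
  → r_1 = 2.6789
beam 2: φ=-45°, α=120°
  dir = (cos 120°, sin 120°) = (-0.5000, 0.8660); from cell (1,2)
  next x-line at t=1.3600, next y-line at t=0.2656; Δt_x=2.0000, Δt_y=1.1547
    y: enter (1,3) at t=0.2656
    x: enter (0,3) at t=1.3600 ← occupied
  → r_2 = 1.3600
beam 3: φ=45°, α=210°
  dir = (cos 210°, sin 210°) = (-0.8660, -0.5000); from cell (1,2)
  next x-line at t=0.7852, next y-line at t=1.5400; Δt_x=1.1547, Δt_y=2.0000
    x: enter (0,2) at t=0.7852 ← occupied
  → r_3 = 0.7852
beam 4: φ=135°, α=300°
  dir = (cos 300°, sin 300°) = (0.5000, -0.8660); from cell (1,2)
  next x-line at t=0.6400, next y-line at t=0.8891; Δt_x=2.0000, Δt_y=1.1547
    x: enter (2,2) at t=0.6400
    y: enter (2,1) at t=0.8891
    y: enter (2,0) at t=2.0438 ← occupied
  → r_4 = 2.0438

ranges = [2.6789, 1.3600, 0.7852, 2.0438]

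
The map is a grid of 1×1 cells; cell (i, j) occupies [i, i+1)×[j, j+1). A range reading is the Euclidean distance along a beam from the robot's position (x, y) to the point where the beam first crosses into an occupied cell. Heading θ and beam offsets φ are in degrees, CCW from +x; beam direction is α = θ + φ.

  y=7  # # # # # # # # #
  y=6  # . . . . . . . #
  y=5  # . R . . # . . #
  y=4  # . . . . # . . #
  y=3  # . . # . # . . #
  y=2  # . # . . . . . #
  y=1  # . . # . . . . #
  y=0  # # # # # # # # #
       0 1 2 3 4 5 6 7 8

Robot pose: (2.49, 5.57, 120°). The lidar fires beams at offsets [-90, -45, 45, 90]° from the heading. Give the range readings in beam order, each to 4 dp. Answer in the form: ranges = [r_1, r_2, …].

ranges = [2.8600, 1.4804, 1.5426, 1.7205]

beam 1: φ=-90°, α=30°
  direction (0.8660, 0.5000); cell (2,5); t to first gridline: x 0.5889, y 0.8600 (then +1.1547 / +2.0000)
    (3,5) via x @ 0.5889
    (3,6) via y @ 0.8600
    (4,6) via x @ 1.7436
    (4,7) via y @ 2.8600  # hit
  → r_1 = 2.8600
beam 2: φ=-45°, α=75°
  direction (0.2588, 0.9659); cell (2,5); t to first gridline: x 1.9705, y 0.4452 (then +3.8637 / +1.0353)
    (2,6) via y @ 0.4452
    (2,7) via y @ 1.4804  # hit
  → r_2 = 1.4804
beam 3: φ=45°, α=165°
  direction (-0.9659, 0.2588); cell (2,5); t to first gridline: x 0.5073, y 1.6614 (then +1.0353 / +3.8637)
    (1,5) via x @ 0.5073
    (0,5) via x @ 1.5426  # hit
  → r_3 = 1.5426
beam 4: φ=90°, α=210°
  direction (-0.8660, -0.5000); cell (2,5); t to first gridline: x 0.5658, y 1.1400 (then +1.1547 / +2.0000)
    (1,5) via x @ 0.5658
    (1,4) via y @ 1.1400
    (0,4) via x @ 1.7205  # hit
  → r_4 = 1.7205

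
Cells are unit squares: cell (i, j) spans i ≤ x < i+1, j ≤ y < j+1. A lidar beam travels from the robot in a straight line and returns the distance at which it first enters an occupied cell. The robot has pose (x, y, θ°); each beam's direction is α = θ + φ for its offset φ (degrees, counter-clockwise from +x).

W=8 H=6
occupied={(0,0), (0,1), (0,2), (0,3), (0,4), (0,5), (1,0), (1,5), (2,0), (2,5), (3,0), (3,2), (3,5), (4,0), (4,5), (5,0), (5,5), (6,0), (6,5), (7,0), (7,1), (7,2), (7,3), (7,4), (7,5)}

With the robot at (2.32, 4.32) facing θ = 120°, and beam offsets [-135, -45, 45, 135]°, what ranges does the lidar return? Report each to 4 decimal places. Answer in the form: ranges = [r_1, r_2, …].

beam 1: φ=-135°, α=345°
  d=(0.9659,-0.2588)  start (2,4)  tX=0.7040 tY=1.2364  stride 1/|dx|=1.0353 1/|dy|=3.8637
    cross x-line → (3,4), t=0.7040
    cross y-line → (3,3), t=1.2364
    cross x-line → (4,3), t=1.7393
    cross x-line → (5,3), t=2.7745
    cross x-line → (6,3), t=3.8098
    cross x-line → (7,3), t=4.8451 (wall)
  → r_1 = 4.8451
beam 2: φ=-45°, α=75°
  d=(0.2588,0.9659)  start (2,4)  tX=2.6273 tY=0.7040  stride 1/|dx|=3.8637 1/|dy|=1.0353
    cross y-line → (2,5), t=0.7040 (wall)
  → r_2 = 0.7040
beam 3: φ=45°, α=165°
  d=(-0.9659,0.2588)  start (2,4)  tX=0.3313 tY=2.6273  stride 1/|dx|=1.0353 1/|dy|=3.8637
    cross x-line → (1,4), t=0.3313
    cross x-line → (0,4), t=1.3666 (wall)
  → r_3 = 1.3666
beam 4: φ=135°, α=255°
  d=(-0.2588,-0.9659)  start (2,4)  tX=1.2364 tY=0.3313  stride 1/|dx|=3.8637 1/|dy|=1.0353
    cross y-line → (2,3), t=0.3313
    cross x-line → (1,3), t=1.2364
    cross y-line → (1,2), t=1.3666
    cross y-line → (1,1), t=2.4018
    cross y-line → (1,0), t=3.4371 (wall)
  → r_4 = 3.4371

ranges = [4.8451, 0.7040, 1.3666, 3.4371]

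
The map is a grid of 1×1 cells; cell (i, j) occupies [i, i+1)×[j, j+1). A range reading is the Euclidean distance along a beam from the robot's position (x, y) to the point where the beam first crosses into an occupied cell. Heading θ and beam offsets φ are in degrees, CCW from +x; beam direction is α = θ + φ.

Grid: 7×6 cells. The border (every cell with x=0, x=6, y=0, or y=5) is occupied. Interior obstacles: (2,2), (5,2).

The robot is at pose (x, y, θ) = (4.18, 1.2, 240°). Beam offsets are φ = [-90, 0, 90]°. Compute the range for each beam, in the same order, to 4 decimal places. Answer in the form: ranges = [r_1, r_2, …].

ranges = [1.6000, 0.2309, 0.4000]

beam 1: φ=-90°, α=150°
  cosα=-0.8660 sinα=0.5000 | (4,1) | tMaxX 0.2078 tMaxY 1.6000 | tΔX 1.1547 tΔY 2.0000
    t=0.2078 [x] (3,1)
    t=1.3625 [x] (2,1)
    t=1.6000 [y] (2,2) — stop
  → r_1 = 1.6000
beam 2: φ=0°, α=240°
  cosα=-0.5000 sinα=-0.8660 | (4,1) | tMaxX 0.3600 tMaxY 0.2309 | tΔX 2.0000 tΔY 1.1547
    t=0.2309 [y] (4,0) — stop
  → r_2 = 0.2309
beam 3: φ=90°, α=330°
  cosα=0.8660 sinα=-0.5000 | (4,1) | tMaxX 0.9469 tMaxY 0.4000 | tΔX 1.1547 tΔY 2.0000
    t=0.4000 [y] (4,0) — stop
  → r_3 = 0.4000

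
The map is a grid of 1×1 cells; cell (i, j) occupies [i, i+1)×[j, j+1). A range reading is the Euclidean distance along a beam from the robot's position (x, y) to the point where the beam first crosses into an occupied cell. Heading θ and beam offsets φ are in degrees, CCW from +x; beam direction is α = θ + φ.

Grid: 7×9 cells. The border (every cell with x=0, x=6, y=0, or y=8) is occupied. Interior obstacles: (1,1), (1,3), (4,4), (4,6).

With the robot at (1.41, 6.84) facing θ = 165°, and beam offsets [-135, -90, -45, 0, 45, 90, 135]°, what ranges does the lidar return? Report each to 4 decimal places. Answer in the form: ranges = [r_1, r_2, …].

ranges = [2.3200, 1.2009, 0.8200, 0.4245, 0.4734, 1.5841, 6.7435]

beam 1: φ=-135°, α=30°
  dir = (cos 30°, sin 30°) = (0.8660, 0.5000); from cell (1,6)
  next x-line at t=0.6813, next y-line at t=0.3200; Δt_x=1.1547, Δt_y=2.0000
    y: enter (1,7) at t=0.3200
    x: enter (2,7) at t=0.6813
    x: enter (3,7) at t=1.8360
    y: enter (3,8) at t=2.3200 ← occupied
  → r_1 = 2.3200
beam 2: φ=-90°, α=75°
  dir = (cos 75°, sin 75°) = (0.2588, 0.9659); from cell (1,6)
  next x-line at t=2.2796, next y-line at t=0.1656; Δt_x=3.8637, Δt_y=1.0353
    y: enter (1,7) at t=0.1656
    y: enter (1,8) at t=1.2009 ← occupied
  → r_2 = 1.2009
beam 3: φ=-45°, α=120°
  dir = (cos 120°, sin 120°) = (-0.5000, 0.8660); from cell (1,6)
  next x-line at t=0.8200, next y-line at t=0.1848; Δt_x=2.0000, Δt_y=1.1547
    y: enter (1,7) at t=0.1848
    x: enter (0,7) at t=0.8200 ← occupied
  → r_3 = 0.8200
beam 4: φ=0°, α=165°
  dir = (cos 165°, sin 165°) = (-0.9659, 0.2588); from cell (1,6)
  next x-line at t=0.4245, next y-line at t=0.6182; Δt_x=1.0353, Δt_y=3.8637
    x: enter (0,6) at t=0.4245 ← occupied
  → r_4 = 0.4245
beam 5: φ=45°, α=210°
  dir = (cos 210°, sin 210°) = (-0.8660, -0.5000); from cell (1,6)
  next x-line at t=0.4734, next y-line at t=1.6800; Δt_x=1.1547, Δt_y=2.0000
    x: enter (0,6) at t=0.4734 ← occupied
  → r_5 = 0.4734
beam 6: φ=90°, α=255°
  dir = (cos 255°, sin 255°) = (-0.2588, -0.9659); from cell (1,6)
  next x-line at t=1.5841, next y-line at t=0.8696; Δt_x=3.8637, Δt_y=1.0353
    y: enter (1,5) at t=0.8696
    x: enter (0,5) at t=1.5841 ← occupied
  → r_6 = 1.5841
beam 7: φ=135°, α=300°
  dir = (cos 300°, sin 300°) = (0.5000, -0.8660); from cell (1,6)
  next x-line at t=1.1800, next y-line at t=0.9699; Δt_x=2.0000, Δt_y=1.1547
    y: enter (1,5) at t=0.9699
    x: enter (2,5) at t=1.1800
    y: enter (2,4) at t=2.1246
    x: enter (3,4) at t=3.1800
    y: enter (3,3) at t=3.2793
    y: enter (3,2) at t=4.4341
    x: enter (4,2) at t=5.1800
    y: enter (4,1) at t=5.5888
    y: enter (4,0) at t=6.7435 ← occupied
  → r_7 = 6.7435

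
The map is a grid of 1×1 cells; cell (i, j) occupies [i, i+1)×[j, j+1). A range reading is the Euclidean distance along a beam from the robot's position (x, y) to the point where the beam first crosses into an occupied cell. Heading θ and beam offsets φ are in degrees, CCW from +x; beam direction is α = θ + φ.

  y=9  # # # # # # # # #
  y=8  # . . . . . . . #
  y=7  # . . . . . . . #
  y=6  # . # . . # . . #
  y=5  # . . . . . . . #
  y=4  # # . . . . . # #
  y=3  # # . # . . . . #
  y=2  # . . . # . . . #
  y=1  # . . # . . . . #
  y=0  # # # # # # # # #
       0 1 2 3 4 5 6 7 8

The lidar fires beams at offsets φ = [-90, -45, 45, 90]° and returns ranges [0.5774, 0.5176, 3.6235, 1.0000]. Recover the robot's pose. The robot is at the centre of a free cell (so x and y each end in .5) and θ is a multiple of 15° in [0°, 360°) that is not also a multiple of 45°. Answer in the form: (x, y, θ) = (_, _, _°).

Candidates: 48 free-cell centres × 16 headings = 768 poses. Raycast each; keep the one whose scan matches to 4 dp.
  (1.5, 1.5, 195°): beam 1 = 1.5529 ≠ 0.5774 ✗
  (5.5, 3.5, 150°): beam 1 = 5.0000 ≠ 0.5774 ✗
  (7.5, 5.5, 120°): beam 2 = 1.9319 ≠ 0.5176 ✗
  (6.5, 2.5, 30°): beam 1 = 1.7321 ≠ 0.5774 ✗
  …
  (1.5, 5.5, 330°): r_1=0.5774, r_2=0.5176, r_3=3.6235, r_4=1.0000 — all match ✓
Only this pose fits every beam.

(x, y, θ) = (1.5, 5.5, 330°)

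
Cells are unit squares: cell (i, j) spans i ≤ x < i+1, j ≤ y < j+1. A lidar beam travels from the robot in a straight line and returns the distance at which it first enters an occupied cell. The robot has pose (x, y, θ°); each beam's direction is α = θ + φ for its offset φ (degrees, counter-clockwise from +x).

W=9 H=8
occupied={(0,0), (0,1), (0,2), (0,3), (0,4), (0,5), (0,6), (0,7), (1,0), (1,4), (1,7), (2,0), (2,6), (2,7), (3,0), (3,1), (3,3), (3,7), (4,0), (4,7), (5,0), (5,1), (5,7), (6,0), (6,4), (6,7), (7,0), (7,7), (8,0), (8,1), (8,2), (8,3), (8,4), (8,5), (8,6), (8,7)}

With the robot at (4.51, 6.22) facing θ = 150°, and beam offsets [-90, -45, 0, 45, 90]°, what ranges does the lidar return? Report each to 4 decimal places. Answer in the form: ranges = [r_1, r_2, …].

beam 1: φ=-90°, α=60°
  direction (0.5000, 0.8660); cell (4,6); t to first gridline: x 0.9800, y 0.9007 (then +2.0000 / +1.1547)
    (4,7) via y @ 0.9007  # hit
  → r_1 = 0.9007
beam 2: φ=-45°, α=105°
  direction (-0.2588, 0.9659); cell (4,6); t to first gridline: x 1.9705, y 0.8075 (then +3.8637 / +1.0353)
    (4,7) via y @ 0.8075  # hit
  → r_2 = 0.8075
beam 3: φ=0°, α=150°
  direction (-0.8660, 0.5000); cell (4,6); t to first gridline: x 0.5889, y 1.5600 (then +1.1547 / +2.0000)
    (3,6) via x @ 0.5889
    (3,7) via y @ 1.5600  # hit
  → r_3 = 1.5600
beam 4: φ=45°, α=195°
  direction (-0.9659, -0.2588); cell (4,6); t to first gridline: x 0.5280, y 0.8500 (then +1.0353 / +3.8637)
    (3,6) via x @ 0.5280
    (3,5) via y @ 0.8500
    (2,5) via x @ 1.5633
    (1,5) via x @ 2.5985
    (0,5) via x @ 3.6338  # hit
  → r_4 = 3.6338
beam 5: φ=90°, α=240°
  direction (-0.5000, -0.8660); cell (4,6); t to first gridline: x 1.0200, y 0.2540 (then +2.0000 / +1.1547)
    (4,5) via y @ 0.2540
    (3,5) via x @ 1.0200
    (3,4) via y @ 1.4087
    (3,3) via y @ 2.5634  # hit
  → r_5 = 2.5634

ranges = [0.9007, 0.8075, 1.5600, 3.6338, 2.5634]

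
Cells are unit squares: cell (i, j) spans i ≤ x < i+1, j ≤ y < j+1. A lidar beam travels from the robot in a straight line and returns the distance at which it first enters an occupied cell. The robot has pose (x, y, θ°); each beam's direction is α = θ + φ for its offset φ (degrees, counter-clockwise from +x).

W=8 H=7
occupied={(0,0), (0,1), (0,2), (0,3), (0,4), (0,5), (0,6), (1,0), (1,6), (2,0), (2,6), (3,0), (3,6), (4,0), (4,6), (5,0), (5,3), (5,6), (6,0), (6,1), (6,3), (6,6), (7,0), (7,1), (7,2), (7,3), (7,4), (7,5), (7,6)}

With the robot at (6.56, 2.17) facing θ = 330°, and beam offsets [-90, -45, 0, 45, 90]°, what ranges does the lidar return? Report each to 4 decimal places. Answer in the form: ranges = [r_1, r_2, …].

ranges = [0.1963, 0.1760, 0.3400, 0.4555, 0.8800]

beam 1: φ=-90°, α=240°
  direction (-0.5000, -0.8660); cell (6,2); t to first gridline: x 1.1200, y 0.1963 (then +2.0000 / +1.1547)
    (6,1) via y @ 0.1963  # hit
  → r_1 = 0.1963
beam 2: φ=-45°, α=285°
  direction (0.2588, -0.9659); cell (6,2); t to first gridline: x 1.7000, y 0.1760 (then +3.8637 / +1.0353)
    (6,1) via y @ 0.1760  # hit
  → r_2 = 0.1760
beam 3: φ=0°, α=330°
  direction (0.8660, -0.5000); cell (6,2); t to first gridline: x 0.5081, y 0.3400 (then +1.1547 / +2.0000)
    (6,1) via y @ 0.3400  # hit
  → r_3 = 0.3400
beam 4: φ=45°, α=15°
  direction (0.9659, 0.2588); cell (6,2); t to first gridline: x 0.4555, y 3.2069 (then +1.0353 / +3.8637)
    (7,2) via x @ 0.4555  # hit
  → r_4 = 0.4555
beam 5: φ=90°, α=60°
  direction (0.5000, 0.8660); cell (6,2); t to first gridline: x 0.8800, y 0.9584 (then +2.0000 / +1.1547)
    (7,2) via x @ 0.8800  # hit
  → r_5 = 0.8800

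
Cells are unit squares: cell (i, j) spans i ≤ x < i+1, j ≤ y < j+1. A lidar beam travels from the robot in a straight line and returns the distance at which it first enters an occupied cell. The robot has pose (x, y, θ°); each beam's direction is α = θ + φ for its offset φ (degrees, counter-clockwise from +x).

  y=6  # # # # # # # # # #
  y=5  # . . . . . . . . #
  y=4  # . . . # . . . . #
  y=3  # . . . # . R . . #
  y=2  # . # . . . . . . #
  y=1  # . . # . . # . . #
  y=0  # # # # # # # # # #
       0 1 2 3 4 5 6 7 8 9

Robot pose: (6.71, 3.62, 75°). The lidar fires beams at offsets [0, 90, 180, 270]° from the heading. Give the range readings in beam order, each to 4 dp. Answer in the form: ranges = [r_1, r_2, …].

ranges = [2.4640, 1.7703, 1.6771, 2.3708]

beam 1: φ=0°, α=75°
  direction (0.2588, 0.9659); cell (6,3); t to first gridline: x 1.1205, y 0.3934 (then +3.8637 / +1.0353)
    (6,4) via y @ 0.3934
    (7,4) via x @ 1.1205
    (7,5) via y @ 1.4287
    (7,6) via y @ 2.4640  # hit
  → r_1 = 2.4640
beam 2: φ=90°, α=165°
  direction (-0.9659, 0.2588); cell (6,3); t to first gridline: x 0.7350, y 1.4682 (then +1.0353 / +3.8637)
    (5,3) via x @ 0.7350
    (5,4) via y @ 1.4682
    (4,4) via x @ 1.7703  # hit
  → r_2 = 1.7703
beam 3: φ=180°, α=255°
  direction (-0.2588, -0.9659); cell (6,3); t to first gridline: x 2.7432, y 0.6419 (then +3.8637 / +1.0353)
    (6,2) via y @ 0.6419
    (6,1) via y @ 1.6771  # hit
  → r_3 = 1.6771
beam 4: φ=270°, α=345°
  direction (0.9659, -0.2588); cell (6,3); t to first gridline: x 0.3002, y 2.3955 (then +1.0353 / +3.8637)
    (7,3) via x @ 0.3002
    (8,3) via x @ 1.3355
    (9,3) via x @ 2.3708  # hit
  → r_4 = 2.3708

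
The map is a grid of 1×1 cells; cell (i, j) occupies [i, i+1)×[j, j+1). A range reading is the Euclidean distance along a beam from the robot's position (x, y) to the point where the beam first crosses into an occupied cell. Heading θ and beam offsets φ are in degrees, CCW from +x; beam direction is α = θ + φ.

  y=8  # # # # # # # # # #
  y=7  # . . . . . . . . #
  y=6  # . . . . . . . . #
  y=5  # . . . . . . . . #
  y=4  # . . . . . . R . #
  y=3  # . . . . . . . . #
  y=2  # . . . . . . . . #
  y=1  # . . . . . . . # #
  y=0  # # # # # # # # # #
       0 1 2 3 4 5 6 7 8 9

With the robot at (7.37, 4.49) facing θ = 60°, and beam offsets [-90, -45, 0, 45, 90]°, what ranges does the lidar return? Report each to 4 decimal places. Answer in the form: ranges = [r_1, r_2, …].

ranges = [1.8822, 1.6875, 3.2600, 3.6338, 7.0200]

beam 1: φ=-90°, α=330°
  cosα=0.8660 sinα=-0.5000 | (7,4) | tMaxX 0.7275 tMaxY 0.9800 | tΔX 1.1547 tΔY 2.0000
    t=0.7275 [x] (8,4)
    t=0.9800 [y] (8,3)
    t=1.8822 [x] (9,3) — stop
  → r_1 = 1.8822
beam 2: φ=-45°, α=15°
  cosα=0.9659 sinα=0.2588 | (7,4) | tMaxX 0.6522 tMaxY 1.9705 | tΔX 1.0353 tΔY 3.8637
    t=0.6522 [x] (8,4)
    t=1.6875 [x] (9,4) — stop
  → r_2 = 1.6875
beam 3: φ=0°, α=60°
  cosα=0.5000 sinα=0.8660 | (7,4) | tMaxX 1.2600 tMaxY 0.5889 | tΔX 2.0000 tΔY 1.1547
    t=0.5889 [y] (7,5)
    t=1.2600 [x] (8,5)
    t=1.7436 [y] (8,6)
    t=2.8983 [y] (8,7)
    t=3.2600 [x] (9,7) — stop
  → r_3 = 3.2600
beam 4: φ=45°, α=105°
  cosα=-0.2588 sinα=0.9659 | (7,4) | tMaxX 1.4296 tMaxY 0.5280 | tΔX 3.8637 tΔY 1.0353
    t=0.5280 [y] (7,5)
    t=1.4296 [x] (6,5)
    t=1.5633 [y] (6,6)
    t=2.5985 [y] (6,7)
    t=3.6338 [y] (6,8) — stop
  → r_4 = 3.6338
beam 5: φ=90°, α=150°
  cosα=-0.8660 sinα=0.5000 | (7,4) | tMaxX 0.4272 tMaxY 1.0200 | tΔX 1.1547 tΔY 2.0000
    t=0.4272 [x] (6,4)
    t=1.0200 [y] (6,5)
    t=1.5819 [x] (5,5)
    t=2.7366 [x] (4,5)
    t=3.0200 [y] (4,6)
    t=3.8913 [x] (3,6)
    t=5.0200 [y] (3,7)
    t=5.0460 [x] (2,7)
    t=6.2007 [x] (1,7)
    t=7.0200 [y] (1,8) — stop
  → r_5 = 7.0200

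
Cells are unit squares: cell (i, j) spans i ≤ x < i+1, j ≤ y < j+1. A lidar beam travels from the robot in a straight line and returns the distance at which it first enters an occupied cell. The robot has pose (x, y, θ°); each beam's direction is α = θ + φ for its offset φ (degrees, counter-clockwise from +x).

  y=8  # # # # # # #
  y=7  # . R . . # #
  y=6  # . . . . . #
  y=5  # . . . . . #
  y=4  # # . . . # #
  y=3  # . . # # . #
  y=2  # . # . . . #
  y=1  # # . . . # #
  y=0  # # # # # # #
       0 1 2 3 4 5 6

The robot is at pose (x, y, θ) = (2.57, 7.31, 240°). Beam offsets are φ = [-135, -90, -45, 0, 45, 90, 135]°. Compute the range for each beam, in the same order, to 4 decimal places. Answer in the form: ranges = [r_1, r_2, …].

beam 1: φ=-135°, α=105°
  cosα=-0.2588 sinα=0.9659 | (2,7) | tMaxX 2.2023 tMaxY 0.7143 | tΔX 3.8637 tΔY 1.0353
    t=0.7143 [y] (2,8) — stop
  → r_1 = 0.7143
beam 2: φ=-90°, α=150°
  cosα=-0.8660 sinα=0.5000 | (2,7) | tMaxX 0.6582 tMaxY 1.3800 | tΔX 1.1547 tΔY 2.0000
    t=0.6582 [x] (1,7)
    t=1.3800 [y] (1,8) — stop
  → r_2 = 1.3800
beam 3: φ=-45°, α=195°
  cosα=-0.9659 sinα=-0.2588 | (2,7) | tMaxX 0.5901 tMaxY 1.1977 | tΔX 1.0353 tΔY 3.8637
    t=0.5901 [x] (1,7)
    t=1.1977 [y] (1,6)
    t=1.6254 [x] (0,6) — stop
  → r_3 = 1.6254
beam 4: φ=0°, α=240°
  cosα=-0.5000 sinα=-0.8660 | (2,7) | tMaxX 1.1400 tMaxY 0.3580 | tΔX 2.0000 tΔY 1.1547
    t=0.3580 [y] (2,6)
    t=1.1400 [x] (1,6)
    t=1.5127 [y] (1,5)
    t=2.6674 [y] (1,4) — stop
  → r_4 = 2.6674
beam 5: φ=45°, α=285°
  cosα=0.2588 sinα=-0.9659 | (2,7) | tMaxX 1.6614 tMaxY 0.3209 | tΔX 3.8637 tΔY 1.0353
    t=0.3209 [y] (2,6)
    t=1.3562 [y] (2,5)
    t=1.6614 [x] (3,5)
    t=2.3915 [y] (3,4)
    t=3.4268 [y] (3,3) — stop
  → r_5 = 3.4268
beam 6: φ=90°, α=330°
  cosα=0.8660 sinα=-0.5000 | (2,7) | tMaxX 0.4965 tMaxY 0.6200 | tΔX 1.1547 tΔY 2.0000
    t=0.4965 [x] (3,7)
    t=0.6200 [y] (3,6)
    t=1.6512 [x] (4,6)
    t=2.6200 [y] (4,5)
    t=2.8059 [x] (5,5)
    t=3.9606 [x] (6,5) — stop
  → r_6 = 3.9606
beam 7: φ=135°, α=15°
  cosα=0.9659 sinα=0.2588 | (2,7) | tMaxX 0.4452 tMaxY 2.6660 | tΔX 1.0353 tΔY 3.8637
    t=0.4452 [x] (3,7)
    t=1.4804 [x] (4,7)
    t=2.5157 [x] (5,7) — stop
  → r_7 = 2.5157

ranges = [0.7143, 1.3800, 1.6254, 2.6674, 3.4268, 3.9606, 2.5157]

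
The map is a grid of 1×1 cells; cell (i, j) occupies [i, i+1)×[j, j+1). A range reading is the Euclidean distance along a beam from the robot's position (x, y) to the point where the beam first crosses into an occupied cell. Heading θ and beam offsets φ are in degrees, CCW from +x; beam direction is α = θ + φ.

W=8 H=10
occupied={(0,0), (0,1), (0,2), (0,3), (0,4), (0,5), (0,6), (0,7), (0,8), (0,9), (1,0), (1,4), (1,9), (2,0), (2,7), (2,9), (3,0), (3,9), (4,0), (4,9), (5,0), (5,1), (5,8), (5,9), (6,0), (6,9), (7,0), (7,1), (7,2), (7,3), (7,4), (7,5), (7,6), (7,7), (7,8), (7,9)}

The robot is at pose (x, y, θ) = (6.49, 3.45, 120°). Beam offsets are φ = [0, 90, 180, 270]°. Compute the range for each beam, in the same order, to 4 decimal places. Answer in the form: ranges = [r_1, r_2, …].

ranges = [6.4086, 4.9000, 1.0200, 0.5889]

beam 1: φ=0°, α=120°
  direction (-0.5000, 0.8660); cell (6,3); t to first gridline: x 0.9800, y 0.6351 (then +2.0000 / +1.1547)
    (6,4) via y @ 0.6351
    (5,4) via x @ 0.9800
    (5,5) via y @ 1.7898
    (5,6) via y @ 2.9445
    (4,6) via x @ 2.9800
    (4,7) via y @ 4.0992
    (3,7) via x @ 4.9800
    (3,8) via y @ 5.2539
    (3,9) via y @ 6.4086  # hit
  → r_1 = 6.4086
beam 2: φ=90°, α=210°
  direction (-0.8660, -0.5000); cell (6,3); t to first gridline: x 0.5658, y 0.9000 (then +1.1547 / +2.0000)
    (5,3) via x @ 0.5658
    (5,2) via y @ 0.9000
    (4,2) via x @ 1.7205
    (3,2) via x @ 2.8752
    (3,1) via y @ 2.9000
    (2,1) via x @ 4.0299
    (2,0) via y @ 4.9000  # hit
  → r_2 = 4.9000
beam 3: φ=180°, α=300°
  direction (0.5000, -0.8660); cell (6,3); t to first gridline: x 1.0200, y 0.5196 (then +2.0000 / +1.1547)
    (6,2) via y @ 0.5196
    (7,2) via x @ 1.0200  # hit
  → r_3 = 1.0200
beam 4: φ=270°, α=30°
  direction (0.8660, 0.5000); cell (6,3); t to first gridline: x 0.5889, y 1.1000 (then +1.1547 / +2.0000)
    (7,3) via x @ 0.5889  # hit
  → r_4 = 0.5889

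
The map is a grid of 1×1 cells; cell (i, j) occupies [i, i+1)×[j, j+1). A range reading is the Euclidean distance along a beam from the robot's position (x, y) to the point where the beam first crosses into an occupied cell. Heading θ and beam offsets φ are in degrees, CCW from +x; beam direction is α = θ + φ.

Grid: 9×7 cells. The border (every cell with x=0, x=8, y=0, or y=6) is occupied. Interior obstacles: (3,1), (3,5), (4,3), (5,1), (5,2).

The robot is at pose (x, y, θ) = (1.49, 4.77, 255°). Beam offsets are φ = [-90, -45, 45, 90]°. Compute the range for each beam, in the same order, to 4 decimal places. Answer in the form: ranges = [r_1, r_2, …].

ranges = [0.5073, 0.5658, 3.1985, 2.9751]

beam 1: φ=-90°, α=165°
  dir = (cos 165°, sin 165°) = (-0.9659, 0.2588); from cell (1,4)
  next x-line at t=0.5073, next y-line at t=0.8887; Δt_x=1.0353, Δt_y=3.8637
    x: enter (0,4) at t=0.5073 ← occupied
  → r_1 = 0.5073
beam 2: φ=-45°, α=210°
  dir = (cos 210°, sin 210°) = (-0.8660, -0.5000); from cell (1,4)
  next x-line at t=0.5658, next y-line at t=1.5400; Δt_x=1.1547, Δt_y=2.0000
    x: enter (0,4) at t=0.5658 ← occupied
  → r_2 = 0.5658
beam 3: φ=45°, α=300°
  dir = (cos 300°, sin 300°) = (0.5000, -0.8660); from cell (1,4)
  next x-line at t=1.0200, next y-line at t=0.8891; Δt_x=2.0000, Δt_y=1.1547
    y: enter (1,3) at t=0.8891
    x: enter (2,3) at t=1.0200
    y: enter (2,2) at t=2.0438
    x: enter (3,2) at t=3.0200
    y: enter (3,1) at t=3.1985 ← occupied
  → r_3 = 3.1985
beam 4: φ=90°, α=345°
  dir = (cos 345°, sin 345°) = (0.9659, -0.2588); from cell (1,4)
  next x-line at t=0.5280, next y-line at t=2.9751; Δt_x=1.0353, Δt_y=3.8637
    x: enter (2,4) at t=0.5280
    x: enter (3,4) at t=1.5633
    x: enter (4,4) at t=2.5985
    y: enter (4,3) at t=2.9751 ← occupied
  → r_4 = 2.9751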